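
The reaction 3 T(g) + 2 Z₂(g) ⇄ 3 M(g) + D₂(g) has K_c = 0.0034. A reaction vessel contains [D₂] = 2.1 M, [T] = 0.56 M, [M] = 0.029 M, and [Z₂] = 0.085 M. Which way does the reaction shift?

to the left

Q_c = [M]³·[D₂] / ([T]³·[Z₂]²) = (0.029)³·(2.1) / ((0.56)³·(0.085)²) = 0.040
Q_c = 0.040 > K_c = 0.0034, so the reverse reaction proceeds.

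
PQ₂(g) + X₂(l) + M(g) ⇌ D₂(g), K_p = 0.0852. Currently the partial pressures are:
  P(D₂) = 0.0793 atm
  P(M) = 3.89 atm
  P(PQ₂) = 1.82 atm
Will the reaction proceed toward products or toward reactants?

toward products

(X₂ is a pure liquid — omitted from Q_p.)
Q_p = P(D₂) / (P(PQ₂)·P(M)) = (0.0793) / ((1.82)·(3.89)) = 0.0112
Q_p = 0.0112 < K_p = 0.0852, so the forward reaction proceeds.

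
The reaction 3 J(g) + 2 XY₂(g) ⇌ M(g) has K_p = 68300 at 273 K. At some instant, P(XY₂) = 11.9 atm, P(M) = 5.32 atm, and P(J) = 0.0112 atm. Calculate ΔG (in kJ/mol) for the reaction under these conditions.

ΔG = -2.13 kJ/mol

Q_p = P(M) / (P(J)³·P(XY₂)²) = (5.32) / ((0.0112)³·(11.9)²) = 26700
ΔG = RT ln(Q_p/K_p) = (8.314 J mol⁻¹ K⁻¹)(273 K) × ln(26700/68300)
   = (2.270 kJ/mol)(-0.9392) = -2.13 kJ/mol
ΔG < 0, so the forward reaction is spontaneous (proceeds forward).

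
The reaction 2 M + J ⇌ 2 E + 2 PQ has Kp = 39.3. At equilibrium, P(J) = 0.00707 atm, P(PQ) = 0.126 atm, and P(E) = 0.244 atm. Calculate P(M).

At equilibrium, Kp = P(E)²·P(PQ)² / (P(M)²·P(J)) = 39.3.
(0.244)²·(0.126)² / ((P(M))²·(0.00707)) = 39.3
P(M)² = 0.00340 ⇒ P(M) = 0.0583 atm

P(M) = 0.0583 atm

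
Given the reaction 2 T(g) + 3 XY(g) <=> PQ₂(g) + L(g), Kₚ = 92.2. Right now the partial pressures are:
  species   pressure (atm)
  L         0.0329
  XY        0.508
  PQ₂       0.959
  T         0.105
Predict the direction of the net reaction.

Qₚ = P(PQ₂)·P(L) / (P(T)²·P(XY)³) = (0.959)·(0.0329) / ((0.105)²·(0.508)³) = 21.8
Qₚ = 21.8 < Kₚ = 92.2, so the forward reaction proceeds.

toward products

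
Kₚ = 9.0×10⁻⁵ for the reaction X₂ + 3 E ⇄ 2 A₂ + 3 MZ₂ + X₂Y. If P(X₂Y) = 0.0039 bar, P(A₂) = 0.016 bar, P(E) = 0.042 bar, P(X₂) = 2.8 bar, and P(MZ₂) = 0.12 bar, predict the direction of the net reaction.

Qₚ = P(A₂)²·P(MZ₂)³·P(X₂Y) / (P(X₂)·P(E)³) = (0.016)²·(0.12)³·(0.0039) / ((2.8)·(0.042)³) = 8.3×10⁻⁶
Qₚ = 8.3×10⁻⁶ < Kₚ = 9.0×10⁻⁵, so the forward reaction proceeds.

toward products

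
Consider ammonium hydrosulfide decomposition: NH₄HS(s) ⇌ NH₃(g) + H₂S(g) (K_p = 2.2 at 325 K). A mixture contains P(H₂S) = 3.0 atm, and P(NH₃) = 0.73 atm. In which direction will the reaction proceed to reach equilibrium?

(NH₄HS is a pure solid — omitted from Q_p.)
Q_p = P(NH₃)·P(H₂S) = (0.73)·(3.0) = 2.2
Q_p = 2.2 = K_p, so the system is already at equilibrium.

neither direction; the system is at equilibrium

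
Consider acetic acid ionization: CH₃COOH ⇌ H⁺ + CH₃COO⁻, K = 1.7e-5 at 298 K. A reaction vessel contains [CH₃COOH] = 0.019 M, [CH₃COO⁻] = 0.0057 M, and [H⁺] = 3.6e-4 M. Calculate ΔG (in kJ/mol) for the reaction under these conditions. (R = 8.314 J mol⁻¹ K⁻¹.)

Q = [H⁺]·[CH₃COO⁻] / [CH₃COOH] = (3.6e-4)·(0.0057) / (0.019) = 1.08e-4
ΔG = RT ln(Q/K) = (8.314 J mol⁻¹ K⁻¹)(298 K) × ln(1.08e-4/1.7e-5)
   = (2.478 kJ/mol)(1.849) = 4.58 kJ/mol
ΔG > 0, so the forward reaction is non-spontaneous (proceeds in reverse).

ΔG = 4.58 kJ/mol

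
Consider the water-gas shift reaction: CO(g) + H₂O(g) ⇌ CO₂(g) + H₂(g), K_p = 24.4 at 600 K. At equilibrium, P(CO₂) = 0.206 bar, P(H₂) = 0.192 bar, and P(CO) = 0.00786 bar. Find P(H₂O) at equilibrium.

At equilibrium, K_p = P(CO₂)·P(H₂) / (P(CO)·P(H₂O)) = 24.4.
(0.206)·(0.192) / ((0.00786)·(P(H₂O))) = 24.4
P(H₂O) = 0.206 bar

P(H₂O) = 0.206 bar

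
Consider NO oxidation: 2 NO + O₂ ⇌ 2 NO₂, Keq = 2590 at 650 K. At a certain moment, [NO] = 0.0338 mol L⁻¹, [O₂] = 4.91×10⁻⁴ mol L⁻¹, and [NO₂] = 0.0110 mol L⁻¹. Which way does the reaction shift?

in the forward direction

Q = [NO₂]² / ([NO]²·[O₂]) = (0.0110)² / ((0.0338)²·(4.91×10⁻⁴)) = 216
Q = 216 < Keq = 2590, so the forward reaction proceeds.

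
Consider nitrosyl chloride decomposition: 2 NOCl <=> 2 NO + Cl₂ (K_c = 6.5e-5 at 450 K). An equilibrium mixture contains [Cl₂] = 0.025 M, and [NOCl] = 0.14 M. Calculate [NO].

[NO] = 0.0071 M

At equilibrium, K_c = [NO]²·[Cl₂] / [NOCl]² = 6.5e-5.
([NO])²·(0.025) / (0.14)² = 6.5e-5
[NO]² = 5.10e-5 ⇒ [NO] = 0.0071 M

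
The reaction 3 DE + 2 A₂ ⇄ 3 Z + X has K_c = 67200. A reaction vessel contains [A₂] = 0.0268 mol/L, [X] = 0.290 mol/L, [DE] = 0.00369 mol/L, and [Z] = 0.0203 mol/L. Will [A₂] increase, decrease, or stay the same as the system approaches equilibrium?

stay the same

Q_c = [Z]³·[X] / ([DE]³·[A₂]²) = (0.0203)³·(0.290) / ((0.00369)³·(0.0268)²) = 67200
Q_c = 67200 = K_c; the system is at equilibrium.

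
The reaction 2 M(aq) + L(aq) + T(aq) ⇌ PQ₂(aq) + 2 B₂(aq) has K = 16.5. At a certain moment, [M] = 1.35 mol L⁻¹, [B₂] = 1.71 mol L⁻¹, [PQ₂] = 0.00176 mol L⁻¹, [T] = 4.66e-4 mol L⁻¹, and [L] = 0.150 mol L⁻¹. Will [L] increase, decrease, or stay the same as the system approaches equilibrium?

Q = [PQ₂]·[B₂]² / ([M]²·[L]·[T]) = (0.00176)·(1.71)² / ((1.35)²·(0.150)·(4.66e-4)) = 40.4
Q = 40.4 > K = 16.5: net reverse reaction.
L is a reactant, so it increases.

increase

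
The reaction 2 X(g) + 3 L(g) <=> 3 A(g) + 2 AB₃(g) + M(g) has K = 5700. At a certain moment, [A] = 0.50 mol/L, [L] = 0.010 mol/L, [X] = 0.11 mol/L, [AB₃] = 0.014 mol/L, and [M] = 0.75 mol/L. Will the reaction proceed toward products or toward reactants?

Q = [A]³·[AB₃]²·[M] / ([X]²·[L]³) = (0.50)³·(0.014)²·(0.75) / ((0.11)²·(0.010)³) = 1500
Q = 1500 < K = 5700, so the forward reaction proceeds.

toward products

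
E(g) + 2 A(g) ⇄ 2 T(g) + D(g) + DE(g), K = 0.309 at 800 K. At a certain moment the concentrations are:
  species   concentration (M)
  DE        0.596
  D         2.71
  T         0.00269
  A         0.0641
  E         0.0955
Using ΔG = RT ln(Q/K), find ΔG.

ΔG = -15.6 kJ/mol

Q = [T]²·[D]·[DE] / ([E]·[A]²) = (0.00269)²·(2.71)·(0.596) / ((0.0955)·(0.0641)²) = 0.0298
ΔG = RT ln(Q/K) = (8.314 J mol⁻¹ K⁻¹)(800 K) × ln(0.0298/0.309)
   = (6.651 kJ/mol)(-2.339) = -15.6 kJ/mol
ΔG < 0, so the forward reaction is spontaneous (proceeds forward).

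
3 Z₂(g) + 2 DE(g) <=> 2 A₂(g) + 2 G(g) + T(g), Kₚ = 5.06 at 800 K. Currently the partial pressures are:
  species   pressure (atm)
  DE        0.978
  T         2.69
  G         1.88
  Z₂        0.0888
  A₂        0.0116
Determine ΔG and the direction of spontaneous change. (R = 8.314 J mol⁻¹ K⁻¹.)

ΔG = -6.48 kJ/mol; the forward reaction is spontaneous

Qₚ = P(A₂)²·P(G)²·P(T) / (P(Z₂)³·P(DE)²) = (0.0116)²·(1.88)²·(2.69) / ((0.0888)³·(0.978)²) = 1.91
ΔG = RT ln(Qₚ/Kₚ) = (8.314 J mol⁻¹ K⁻¹)(800 K) × ln(1.91/5.06)
   = (6.651 kJ/mol)(-0.9743) = -6.48 kJ/mol
ΔG < 0, so the forward reaction is spontaneous (proceeds forward).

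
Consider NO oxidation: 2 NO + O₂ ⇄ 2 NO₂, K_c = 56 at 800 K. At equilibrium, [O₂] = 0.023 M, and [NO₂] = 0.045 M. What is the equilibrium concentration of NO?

[NO] = 0.040 M

At equilibrium, K_c = [NO₂]² / ([NO]²·[O₂]) = 56.
(0.045)² / (([NO])²·(0.023)) = 56
[NO]² = 0.00157 ⇒ [NO] = 0.040 M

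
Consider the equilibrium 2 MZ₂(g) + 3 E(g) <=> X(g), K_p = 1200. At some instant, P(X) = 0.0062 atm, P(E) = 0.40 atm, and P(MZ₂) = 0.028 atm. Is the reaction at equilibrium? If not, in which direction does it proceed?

Q_p = P(X) / (P(MZ₂)²·P(E)³) = (0.0062) / ((0.028)²·(0.40)³) = 120
Q_p = 120 < K_p = 1200, so the forward reaction proceeds.

forward (toward products)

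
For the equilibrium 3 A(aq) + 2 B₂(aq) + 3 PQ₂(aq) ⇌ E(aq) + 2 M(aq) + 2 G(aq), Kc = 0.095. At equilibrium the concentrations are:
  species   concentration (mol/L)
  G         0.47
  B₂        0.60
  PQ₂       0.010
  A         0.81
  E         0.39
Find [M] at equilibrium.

[M] = 4.6e-4 mol/L

At equilibrium, Kc = [E]·[M]²·[G]² / ([A]³·[B₂]²·[PQ₂]³) = 0.095.
(0.39)·([M])²·(0.47)² / ((0.81)³·(0.60)²·(0.010)³) = 0.095
[M]² = 2.11e-7 ⇒ [M] = 4.6e-4 mol/L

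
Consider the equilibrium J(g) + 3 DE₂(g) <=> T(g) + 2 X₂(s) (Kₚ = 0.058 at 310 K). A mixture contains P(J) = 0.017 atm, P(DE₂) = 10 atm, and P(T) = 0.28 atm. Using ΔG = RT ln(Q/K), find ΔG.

(X₂ is a pure solid — omitted from Qₚ.)
Qₚ = P(T) / (P(J)·P(DE₂)³) = (0.28) / ((0.017)·(10)³) = 0.0165
ΔG = RT ln(Qₚ/Kₚ) = (8.314 J mol⁻¹ K⁻¹)(310 K) × ln(0.0165/0.058)
   = (2.577 kJ/mol)(-1.257) = -3.24 kJ/mol
ΔG < 0, so the forward reaction is spontaneous (proceeds forward).

ΔG = -3.24 kJ/mol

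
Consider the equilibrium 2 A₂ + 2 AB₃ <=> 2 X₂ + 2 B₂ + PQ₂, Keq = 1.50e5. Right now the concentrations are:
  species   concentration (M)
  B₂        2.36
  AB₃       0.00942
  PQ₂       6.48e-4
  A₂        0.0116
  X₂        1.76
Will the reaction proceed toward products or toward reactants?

reverse (toward reactants)

Q = [X₂]²·[B₂]²·[PQ₂] / ([A₂]²·[AB₃]²) = (1.76)²·(2.36)²·(6.48e-4) / ((0.0116)²·(0.00942)²) = 9.36e5
Q = 9.36e5 > Keq = 1.50e5, so the reverse reaction proceeds.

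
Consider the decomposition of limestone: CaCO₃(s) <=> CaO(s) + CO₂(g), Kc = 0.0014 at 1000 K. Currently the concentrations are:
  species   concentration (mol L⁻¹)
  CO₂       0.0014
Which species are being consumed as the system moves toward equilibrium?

(CaCO₃, CaO are pure solids — omitted from Qc.)
Qc = [CO₂] = 0.0014
Qc = 0.0014 = Kc; the system is at equilibrium.

none (at equilibrium)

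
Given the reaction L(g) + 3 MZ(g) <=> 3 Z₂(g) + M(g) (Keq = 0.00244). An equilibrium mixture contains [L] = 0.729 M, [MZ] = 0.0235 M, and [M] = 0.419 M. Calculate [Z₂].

[Z₂] = 0.00381 M

At equilibrium, Keq = [Z₂]³·[M] / ([L]·[MZ]³) = 0.00244.
([Z₂])³·(0.419) / ((0.729)·(0.0235)³) = 0.00244
[Z₂]³ = 5.51e-8 ⇒ [Z₂] = 0.00381 M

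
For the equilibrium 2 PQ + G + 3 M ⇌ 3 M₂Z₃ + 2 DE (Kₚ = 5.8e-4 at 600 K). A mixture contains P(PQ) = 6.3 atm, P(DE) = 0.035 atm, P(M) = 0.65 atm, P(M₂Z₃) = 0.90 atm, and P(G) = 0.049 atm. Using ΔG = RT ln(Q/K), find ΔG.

Qₚ = P(M₂Z₃)³·P(DE)² / (P(PQ)²·P(G)·P(M)³) = (0.90)³·(0.035)² / ((6.3)²·(0.049)·(0.65)³) = 0.00167
ΔG = RT ln(Qₚ/Kₚ) = (8.314 J mol⁻¹ K⁻¹)(600 K) × ln(0.00167/5.8e-4)
   = (4.988 kJ/mol)(1.058) = 5.28 kJ/mol
ΔG > 0, so the forward reaction is non-spontaneous (proceeds in reverse).

ΔG = 5.28 kJ/mol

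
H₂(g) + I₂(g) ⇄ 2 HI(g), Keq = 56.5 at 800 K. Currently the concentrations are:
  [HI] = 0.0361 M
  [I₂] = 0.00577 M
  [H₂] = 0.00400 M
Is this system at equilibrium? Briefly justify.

yes, at equilibrium

Q = [HI]² / ([H₂]·[I₂]) = (0.0361)² / ((0.00400)·(0.00577)) = 56.5
Q = 56.5 = Keq; the system is at equilibrium.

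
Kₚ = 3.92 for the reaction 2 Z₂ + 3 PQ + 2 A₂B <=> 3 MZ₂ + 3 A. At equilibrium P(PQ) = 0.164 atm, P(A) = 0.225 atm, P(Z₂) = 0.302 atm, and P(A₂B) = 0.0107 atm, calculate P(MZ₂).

At equilibrium, Kₚ = P(MZ₂)³·P(A)³ / (P(Z₂)²·P(PQ)³·P(A₂B)²) = 3.92.
(P(MZ₂))³·(0.225)³ / ((0.302)²·(0.164)³·(0.0107)²) = 3.92
P(MZ₂)³ = 1.59×10⁻⁵ ⇒ P(MZ₂) = 0.0251 atm

P(MZ₂) = 0.0251 atm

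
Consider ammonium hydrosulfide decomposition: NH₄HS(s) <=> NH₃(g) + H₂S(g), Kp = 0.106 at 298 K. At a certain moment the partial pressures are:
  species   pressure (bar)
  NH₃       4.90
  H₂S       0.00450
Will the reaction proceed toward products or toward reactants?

forward (toward products)

(NH₄HS is a pure solid — omitted from Qp.)
Qp = P(NH₃)·P(H₂S) = (4.90)·(0.00450) = 0.0221
Qp = 0.0221 < Kp = 0.106, so the forward reaction proceeds.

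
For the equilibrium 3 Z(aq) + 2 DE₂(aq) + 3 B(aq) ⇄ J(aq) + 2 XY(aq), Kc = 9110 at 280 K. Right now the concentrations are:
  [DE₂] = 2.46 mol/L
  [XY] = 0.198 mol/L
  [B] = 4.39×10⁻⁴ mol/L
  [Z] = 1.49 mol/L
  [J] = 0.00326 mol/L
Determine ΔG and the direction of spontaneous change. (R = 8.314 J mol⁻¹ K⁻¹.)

Qc = [J]·[XY]² / ([Z]³·[DE₂]²·[B]³) = (0.00326)·(0.198)² / ((1.49)³·(2.46)²·(4.39×10⁻⁴)³) = 75500
ΔG = RT ln(Qc/Kc) = (8.314 J mol⁻¹ K⁻¹)(280 K) × ln(75500/9110)
   = (2.328 kJ/mol)(2.115) = 4.92 kJ/mol
ΔG > 0, so the forward reaction is non-spontaneous (proceeds in reverse).

ΔG = 4.92 kJ/mol; the forward reaction is non-spontaneous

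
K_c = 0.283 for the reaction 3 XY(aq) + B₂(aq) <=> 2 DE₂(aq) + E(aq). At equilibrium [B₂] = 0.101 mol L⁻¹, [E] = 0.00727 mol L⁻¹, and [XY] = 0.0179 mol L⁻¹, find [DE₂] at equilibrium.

At equilibrium, K_c = [DE₂]²·[E] / ([XY]³·[B₂]) = 0.283.
([DE₂])²·(0.00727) / ((0.0179)³·(0.101)) = 0.283
[DE₂]² = 2.25×10⁻⁵ ⇒ [DE₂] = 0.00475 mol L⁻¹

[DE₂] = 0.00475 mol L⁻¹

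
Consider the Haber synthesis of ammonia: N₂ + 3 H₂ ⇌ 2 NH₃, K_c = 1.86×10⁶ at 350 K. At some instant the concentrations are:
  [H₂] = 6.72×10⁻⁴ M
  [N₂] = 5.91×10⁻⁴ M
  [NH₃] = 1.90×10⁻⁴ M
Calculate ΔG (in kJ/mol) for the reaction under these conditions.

Q_c = [NH₃]² / ([N₂]·[H₂]³) = (1.90×10⁻⁴)² / ((5.91×10⁻⁴)·(6.72×10⁻⁴)³) = 2.01×10⁵
ΔG = RT ln(Q_c/K_c) = (8.314 J mol⁻¹ K⁻¹)(350 K) × ln(2.01×10⁵/1.86×10⁶)
   = (2.910 kJ/mol)(-2.225) = -6.47 kJ/mol
ΔG < 0, so the forward reaction is spontaneous (proceeds forward).

ΔG = -6.47 kJ/mol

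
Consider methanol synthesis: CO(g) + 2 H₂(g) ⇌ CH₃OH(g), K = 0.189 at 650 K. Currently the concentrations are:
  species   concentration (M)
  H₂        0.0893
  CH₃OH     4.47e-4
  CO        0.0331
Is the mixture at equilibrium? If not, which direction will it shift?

Q = [CH₃OH] / ([CO]·[H₂]²) = (4.47e-4) / ((0.0331)·(0.0893)²) = 1.69
Q = 1.69 > K = 0.189: net reverse reaction.

no; Q > K, reaction proceeds in reverse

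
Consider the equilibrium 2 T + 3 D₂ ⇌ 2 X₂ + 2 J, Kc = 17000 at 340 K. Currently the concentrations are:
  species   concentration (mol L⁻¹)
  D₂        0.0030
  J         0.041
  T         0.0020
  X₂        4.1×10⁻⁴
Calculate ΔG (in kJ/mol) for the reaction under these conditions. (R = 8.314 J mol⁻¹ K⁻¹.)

Qc = [X₂]²·[J]² / ([T]²·[D₂]³) = (4.1×10⁻⁴)²·(0.041)² / ((0.0020)²·(0.0030)³) = 2620
ΔG = RT ln(Qc/Kc) = (8.314 J mol⁻¹ K⁻¹)(340 K) × ln(2620/17000)
   = (2.827 kJ/mol)(-1.870) = -5.29 kJ/mol
ΔG < 0, so the forward reaction is spontaneous (proceeds forward).

ΔG = -5.29 kJ/mol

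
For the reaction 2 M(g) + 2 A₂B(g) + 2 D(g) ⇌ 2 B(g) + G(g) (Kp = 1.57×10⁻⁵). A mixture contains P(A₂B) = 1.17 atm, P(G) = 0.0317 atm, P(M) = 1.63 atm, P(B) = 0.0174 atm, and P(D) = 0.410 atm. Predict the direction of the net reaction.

neither direction; the system is at equilibrium

Qp = P(B)²·P(G) / (P(M)²·P(A₂B)²·P(D)²) = (0.0174)²·(0.0317) / ((1.63)²·(1.17)²·(0.410)²) = 1.57×10⁻⁵
Qp = 1.57×10⁻⁵ = Kp, so the system is already at equilibrium.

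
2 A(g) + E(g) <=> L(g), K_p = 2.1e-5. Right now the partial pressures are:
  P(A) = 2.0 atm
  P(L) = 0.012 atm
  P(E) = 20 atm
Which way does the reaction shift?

Q_p = P(L) / (P(A)²·P(E)) = (0.012) / ((2.0)²·(20)) = 1.5e-4
Q_p = 1.5e-4 > K_p = 2.1e-5, so the reverse reaction proceeds.

toward reactants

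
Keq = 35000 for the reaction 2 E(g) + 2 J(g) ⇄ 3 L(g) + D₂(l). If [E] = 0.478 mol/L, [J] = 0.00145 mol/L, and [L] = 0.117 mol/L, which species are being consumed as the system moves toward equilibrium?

(D₂ is a pure liquid — omitted from Q.)
Q = [L]³ / ([E]²·[J]²) = (0.117)³ / ((0.478)²·(0.00145)²) = 3330
Q = 3330 < Keq = 35000: net forward reaction.

E, J (reactants)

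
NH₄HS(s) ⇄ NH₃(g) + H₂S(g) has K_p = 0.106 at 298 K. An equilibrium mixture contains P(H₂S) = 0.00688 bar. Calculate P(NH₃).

P(NH₃) = 15.4 bar

(NH₄HS is a pure solid — omitted from K_p.)
At equilibrium, K_p = P(NH₃)·P(H₂S) = 0.106.
(P(NH₃))·(0.00688) = 0.106
P(NH₃) = 15.4 bar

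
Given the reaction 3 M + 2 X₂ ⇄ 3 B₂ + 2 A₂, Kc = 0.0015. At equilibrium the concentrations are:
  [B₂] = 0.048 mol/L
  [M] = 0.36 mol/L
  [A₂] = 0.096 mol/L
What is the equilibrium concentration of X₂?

[X₂] = 0.12 mol/L

At equilibrium, Kc = [B₂]³·[A₂]² / ([M]³·[X₂]²) = 0.0015.
(0.048)³·(0.096)² / ((0.36)³·([X₂])²) = 0.0015
[X₂]² = 0.0146 ⇒ [X₂] = 0.12 mol/L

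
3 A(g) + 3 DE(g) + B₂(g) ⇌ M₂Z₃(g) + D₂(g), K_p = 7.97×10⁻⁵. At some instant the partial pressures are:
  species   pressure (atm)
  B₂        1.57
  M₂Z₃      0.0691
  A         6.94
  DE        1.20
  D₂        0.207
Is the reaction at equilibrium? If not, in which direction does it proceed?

to the right

Q_p = P(M₂Z₃)·P(D₂) / (P(A)³·P(DE)³·P(B₂)) = (0.0691)·(0.207) / ((6.94)³·(1.20)³·(1.57)) = 1.58×10⁻⁵
Q_p = 1.58×10⁻⁵ < K_p = 7.97×10⁻⁵, so the forward reaction proceeds.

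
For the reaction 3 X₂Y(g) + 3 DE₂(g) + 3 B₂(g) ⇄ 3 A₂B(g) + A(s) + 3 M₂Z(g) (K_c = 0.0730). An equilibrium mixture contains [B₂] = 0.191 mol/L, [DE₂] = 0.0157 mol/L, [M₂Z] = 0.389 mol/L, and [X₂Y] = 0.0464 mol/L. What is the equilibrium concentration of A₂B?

[A₂B] = 1.49e-4 mol/L

(A is a pure solid — omitted from K_c.)
At equilibrium, K_c = [A₂B]³·[M₂Z]³ / ([X₂Y]³·[DE₂]³·[B₂]³) = 0.0730.
([A₂B])³·(0.389)³ / ((0.0464)³·(0.0157)³·(0.191)³) = 0.0730
[A₂B]³ = 3.34e-12 ⇒ [A₂B] = 1.49e-4 mol/L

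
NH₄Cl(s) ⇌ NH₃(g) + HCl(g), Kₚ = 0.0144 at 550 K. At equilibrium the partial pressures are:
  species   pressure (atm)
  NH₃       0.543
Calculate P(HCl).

P(HCl) = 0.0265 atm

(NH₄Cl is a pure solid — omitted from Kₚ.)
At equilibrium, Kₚ = P(NH₃)·P(HCl) = 0.0144.
(0.543)·(P(HCl)) = 0.0144
P(HCl) = 0.0265 atm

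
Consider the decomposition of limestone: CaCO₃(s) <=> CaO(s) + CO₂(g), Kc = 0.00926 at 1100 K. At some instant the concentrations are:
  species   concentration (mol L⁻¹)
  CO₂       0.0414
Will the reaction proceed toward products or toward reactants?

in the reverse direction

(CaCO₃, CaO are pure solids — omitted from Qc.)
Qc = [CO₂] = 0.0414
Qc = 0.0414 > Kc = 0.00926, so the reverse reaction proceeds.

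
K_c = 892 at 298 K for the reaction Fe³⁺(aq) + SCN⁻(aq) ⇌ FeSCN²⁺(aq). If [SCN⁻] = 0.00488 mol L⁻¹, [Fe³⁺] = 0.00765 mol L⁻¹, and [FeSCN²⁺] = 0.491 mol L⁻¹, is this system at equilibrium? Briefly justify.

Q_c = [FeSCN²⁺] / ([Fe³⁺]·[SCN⁻]) = (0.491) / ((0.00765)·(0.00488)) = 13200
Q_c = 13200 > K_c = 892: net reverse reaction.

no; Q > K, reaction proceeds in reverse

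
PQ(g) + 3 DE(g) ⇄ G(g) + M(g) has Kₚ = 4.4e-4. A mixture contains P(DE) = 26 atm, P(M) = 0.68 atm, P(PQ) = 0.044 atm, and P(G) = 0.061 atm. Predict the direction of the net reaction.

Qₚ = P(G)·P(M) / (P(PQ)·P(DE)³) = (0.061)·(0.68) / ((0.044)·(26)³) = 5.4e-5
Qₚ = 5.4e-5 < Kₚ = 4.4e-4, so the forward reaction proceeds.

to the right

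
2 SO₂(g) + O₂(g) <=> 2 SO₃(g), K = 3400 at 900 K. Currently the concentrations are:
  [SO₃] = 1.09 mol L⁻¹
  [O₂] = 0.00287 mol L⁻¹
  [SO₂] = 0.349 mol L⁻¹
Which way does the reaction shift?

neither direction; the system is at equilibrium

Q = [SO₃]² / ([SO₂]²·[O₂]) = (1.09)² / ((0.349)²·(0.00287)) = 3400
Q = 3400 = K, so the system is already at equilibrium.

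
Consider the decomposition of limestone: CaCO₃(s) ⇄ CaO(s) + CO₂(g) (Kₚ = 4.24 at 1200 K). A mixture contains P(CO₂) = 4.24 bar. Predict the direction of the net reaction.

at equilibrium

(CaCO₃, CaO are pure solids — omitted from Qₚ.)
Qₚ = P(CO₂) = 4.24
Qₚ = 4.24 = Kₚ, so the system is already at equilibrium.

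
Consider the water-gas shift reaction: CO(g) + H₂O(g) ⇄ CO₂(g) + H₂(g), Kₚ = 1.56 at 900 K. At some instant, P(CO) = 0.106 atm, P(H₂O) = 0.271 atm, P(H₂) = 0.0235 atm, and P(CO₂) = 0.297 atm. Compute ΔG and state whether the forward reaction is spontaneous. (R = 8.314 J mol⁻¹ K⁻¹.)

Qₚ = P(CO₂)·P(H₂) / (P(CO)·P(H₂O)) = (0.297)·(0.0235) / ((0.106)·(0.271)) = 0.243
ΔG = RT ln(Qₚ/Kₚ) = (8.314 J mol⁻¹ K⁻¹)(900 K) × ln(0.243/1.56)
   = (7.483 kJ/mol)(-1.859) = -13.9 kJ/mol
ΔG < 0, so the forward reaction is spontaneous (proceeds forward).

ΔG = -13.9 kJ/mol; the forward reaction is spontaneous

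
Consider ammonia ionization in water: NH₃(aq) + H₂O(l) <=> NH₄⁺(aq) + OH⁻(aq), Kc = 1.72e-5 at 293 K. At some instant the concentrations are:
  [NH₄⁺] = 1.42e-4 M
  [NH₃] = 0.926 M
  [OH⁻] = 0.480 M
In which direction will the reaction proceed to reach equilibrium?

to the left

(H₂O is a pure liquid — omitted from Qc.)
Qc = [NH₄⁺]·[OH⁻] / [NH₃] = (1.42e-4)·(0.480) / (0.926) = 7.36e-5
Qc = 7.36e-5 > Kc = 1.72e-5, so the reverse reaction proceeds.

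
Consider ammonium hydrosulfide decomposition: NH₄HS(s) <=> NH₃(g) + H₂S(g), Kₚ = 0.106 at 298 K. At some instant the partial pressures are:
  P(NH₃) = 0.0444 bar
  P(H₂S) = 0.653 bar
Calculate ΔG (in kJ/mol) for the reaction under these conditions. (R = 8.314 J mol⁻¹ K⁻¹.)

(NH₄HS is a pure solid — omitted from Qₚ.)
Qₚ = P(NH₃)·P(H₂S) = (0.0444)·(0.653) = 0.0290
ΔG = RT ln(Qₚ/Kₚ) = (8.314 J mol⁻¹ K⁻¹)(298 K) × ln(0.0290/0.106)
   = (2.478 kJ/mol)(-1.296) = -3.21 kJ/mol
ΔG < 0, so the forward reaction is spontaneous (proceeds forward).

ΔG = -3.21 kJ/mol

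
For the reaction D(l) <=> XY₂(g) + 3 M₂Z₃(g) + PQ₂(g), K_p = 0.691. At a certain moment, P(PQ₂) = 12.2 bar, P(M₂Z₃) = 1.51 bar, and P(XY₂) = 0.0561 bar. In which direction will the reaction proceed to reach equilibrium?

(D is a pure liquid — omitted from Q_p.)
Q_p = P(XY₂)·P(M₂Z₃)³·P(PQ₂) = (0.0561)·(1.51)³·(12.2) = 2.36
Q_p = 2.36 > K_p = 0.691, so the reverse reaction proceeds.

to the left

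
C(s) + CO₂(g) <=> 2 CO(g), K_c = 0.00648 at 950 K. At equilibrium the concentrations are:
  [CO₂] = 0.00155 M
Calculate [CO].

(C is a pure solid — omitted from K_c.)
At equilibrium, K_c = [CO]² / [CO₂] = 0.00648.
([CO])² / (0.00155) = 0.00648
[CO]² = 1.00e-5 ⇒ [CO] = 0.00317 M

[CO] = 0.00317 M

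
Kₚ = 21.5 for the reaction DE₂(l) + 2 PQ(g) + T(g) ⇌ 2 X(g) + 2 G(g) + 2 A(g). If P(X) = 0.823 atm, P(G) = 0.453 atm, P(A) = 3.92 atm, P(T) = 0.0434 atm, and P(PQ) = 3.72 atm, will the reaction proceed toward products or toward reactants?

forward (toward products)

(DE₂ is a pure liquid — omitted from Qₚ.)
Qₚ = P(X)²·P(G)²·P(A)² / (P(PQ)²·P(T)) = (0.823)²·(0.453)²·(3.92)² / ((3.72)²·(0.0434)) = 3.56
Qₚ = 3.56 < Kₚ = 21.5, so the forward reaction proceeds.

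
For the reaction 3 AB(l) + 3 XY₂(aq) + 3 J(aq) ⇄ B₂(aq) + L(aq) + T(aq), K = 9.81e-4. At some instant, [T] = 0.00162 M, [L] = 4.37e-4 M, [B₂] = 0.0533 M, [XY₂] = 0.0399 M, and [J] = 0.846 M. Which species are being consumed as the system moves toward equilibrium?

(AB is a pure liquid — omitted from Q.)
Q = [B₂]·[L]·[T] / ([XY₂]³·[J]³) = (0.0533)·(4.37e-4)·(0.00162) / ((0.0399)³·(0.846)³) = 9.81e-4
Q = 9.81e-4 = K; the system is at equilibrium.

none (at equilibrium)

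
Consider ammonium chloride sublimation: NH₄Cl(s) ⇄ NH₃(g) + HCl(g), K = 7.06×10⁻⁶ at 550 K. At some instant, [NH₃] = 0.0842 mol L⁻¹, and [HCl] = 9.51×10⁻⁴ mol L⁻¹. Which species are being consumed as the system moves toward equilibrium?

(NH₄Cl is a pure solid — omitted from Q.)
Q = [NH₃]·[HCl] = (0.0842)·(9.51×10⁻⁴) = 8.01×10⁻⁵
Q = 8.01×10⁻⁵ > K = 7.06×10⁻⁶: net reverse reaction.

NH₃, HCl (products)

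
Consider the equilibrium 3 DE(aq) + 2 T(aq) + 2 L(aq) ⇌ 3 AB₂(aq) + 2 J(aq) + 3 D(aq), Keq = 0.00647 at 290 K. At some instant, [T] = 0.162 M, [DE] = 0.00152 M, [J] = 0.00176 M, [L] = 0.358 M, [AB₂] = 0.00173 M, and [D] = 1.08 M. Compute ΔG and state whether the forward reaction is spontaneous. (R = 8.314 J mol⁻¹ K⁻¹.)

ΔG = -3.21 kJ/mol; the forward reaction is spontaneous

Q = [AB₂]³·[J]²·[D]³ / ([DE]³·[T]²·[L]²) = (0.00173)³·(0.00176)²·(1.08)³ / ((0.00152)³·(0.162)²·(0.358)²) = 0.00171
ΔG = RT ln(Q/Keq) = (8.314 J mol⁻¹ K⁻¹)(290 K) × ln(0.00171/0.00647)
   = (2.411 kJ/mol)(-1.331) = -3.21 kJ/mol
ΔG < 0, so the forward reaction is spontaneous (proceeds forward).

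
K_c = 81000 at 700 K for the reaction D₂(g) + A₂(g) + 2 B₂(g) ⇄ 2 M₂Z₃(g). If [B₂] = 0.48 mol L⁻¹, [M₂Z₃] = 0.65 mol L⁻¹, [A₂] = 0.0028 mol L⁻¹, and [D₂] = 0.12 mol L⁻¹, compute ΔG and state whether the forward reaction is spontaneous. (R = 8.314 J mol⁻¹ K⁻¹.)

ΔG = -15.7 kJ/mol; the forward reaction is spontaneous

Q_c = [M₂Z₃]² / ([D₂]·[A₂]·[B₂]²) = (0.65)² / ((0.12)·(0.0028)·(0.48)²) = 5460
ΔG = RT ln(Q_c/K_c) = (8.314 J mol⁻¹ K⁻¹)(700 K) × ln(5460/81000)
   = (5.820 kJ/mol)(-2.697) = -15.7 kJ/mol
ΔG < 0, so the forward reaction is spontaneous (proceeds forward).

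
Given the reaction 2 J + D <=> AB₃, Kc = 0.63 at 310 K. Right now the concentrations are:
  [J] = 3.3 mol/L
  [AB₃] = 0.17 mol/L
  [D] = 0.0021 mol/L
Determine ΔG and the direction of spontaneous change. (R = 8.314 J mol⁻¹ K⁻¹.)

Qc = [AB₃] / ([J]²·[D]) = (0.17) / ((3.3)²·(0.0021)) = 7.43
ΔG = RT ln(Qc/Kc) = (8.314 J mol⁻¹ K⁻¹)(310 K) × ln(7.43/0.63)
   = (2.577 kJ/mol)(2.468) = 6.36 kJ/mol
ΔG > 0, so the forward reaction is non-spontaneous (proceeds in reverse).

ΔG = 6.36 kJ/mol; the forward reaction is non-spontaneous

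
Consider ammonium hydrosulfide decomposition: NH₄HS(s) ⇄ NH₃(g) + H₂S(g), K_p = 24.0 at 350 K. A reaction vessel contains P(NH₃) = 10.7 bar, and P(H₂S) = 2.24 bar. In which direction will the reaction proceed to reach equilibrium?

at equilibrium

(NH₄HS is a pure solid — omitted from Q_p.)
Q_p = P(NH₃)·P(H₂S) = (10.7)·(2.24) = 24.0
Q_p = 24.0 = K_p, so the system is already at equilibrium.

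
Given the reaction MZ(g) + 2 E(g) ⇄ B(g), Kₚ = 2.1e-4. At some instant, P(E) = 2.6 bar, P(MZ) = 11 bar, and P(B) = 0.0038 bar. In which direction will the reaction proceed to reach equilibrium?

Qₚ = P(B) / (P(MZ)·P(E)²) = (0.0038) / ((11)·(2.6)²) = 5.1e-5
Qₚ = 5.1e-5 < Kₚ = 2.1e-4, so the forward reaction proceeds.

forward (toward products)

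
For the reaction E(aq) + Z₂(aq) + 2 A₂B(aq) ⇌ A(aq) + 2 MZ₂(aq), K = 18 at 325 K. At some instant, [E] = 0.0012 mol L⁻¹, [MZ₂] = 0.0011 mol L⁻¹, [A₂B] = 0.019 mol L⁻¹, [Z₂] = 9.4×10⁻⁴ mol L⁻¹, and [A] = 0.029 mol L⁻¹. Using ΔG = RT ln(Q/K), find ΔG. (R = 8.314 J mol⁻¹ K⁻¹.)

Q = [A]·[MZ₂]² / ([E]·[Z₂]·[A₂B]²) = (0.029)·(0.0011)² / ((0.0012)·(9.4×10⁻⁴)·(0.019)²) = 86.2
ΔG = RT ln(Q/K) = (8.314 J mol⁻¹ K⁻¹)(325 K) × ln(86.2/18)
   = (2.702 kJ/mol)(1.566) = 4.23 kJ/mol
ΔG > 0, so the forward reaction is non-spontaneous (proceeds in reverse).

ΔG = 4.23 kJ/mol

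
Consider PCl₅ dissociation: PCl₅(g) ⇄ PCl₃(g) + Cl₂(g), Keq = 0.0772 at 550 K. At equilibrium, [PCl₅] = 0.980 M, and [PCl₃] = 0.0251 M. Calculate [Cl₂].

[Cl₂] = 3.01 M

At equilibrium, Keq = [PCl₃]·[Cl₂] / [PCl₅] = 0.0772.
(0.0251)·([Cl₂]) / (0.980) = 0.0772
[Cl₂] = 3.01 M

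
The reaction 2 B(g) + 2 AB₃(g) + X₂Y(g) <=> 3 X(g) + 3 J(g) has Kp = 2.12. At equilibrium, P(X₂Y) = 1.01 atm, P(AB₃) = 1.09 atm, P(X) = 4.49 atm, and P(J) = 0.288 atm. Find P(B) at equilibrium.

At equilibrium, Kp = P(X)³·P(J)³ / (P(B)²·P(AB₃)²·P(X₂Y)) = 2.12.
(4.49)³·(0.288)³ / ((P(B))²·(1.09)²·(1.01)) = 2.12
P(B)² = 0.850 ⇒ P(B) = 0.922 atm

P(B) = 0.922 atm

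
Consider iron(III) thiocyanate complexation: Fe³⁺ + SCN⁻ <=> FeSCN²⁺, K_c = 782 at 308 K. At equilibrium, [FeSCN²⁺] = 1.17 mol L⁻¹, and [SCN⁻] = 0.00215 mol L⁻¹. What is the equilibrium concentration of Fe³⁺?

At equilibrium, K_c = [FeSCN²⁺] / ([Fe³⁺]·[SCN⁻]) = 782.
(1.17) / (([Fe³⁺])·(0.00215)) = 782
[Fe³⁺] = 0.696 mol L⁻¹

[Fe³⁺] = 0.696 mol L⁻¹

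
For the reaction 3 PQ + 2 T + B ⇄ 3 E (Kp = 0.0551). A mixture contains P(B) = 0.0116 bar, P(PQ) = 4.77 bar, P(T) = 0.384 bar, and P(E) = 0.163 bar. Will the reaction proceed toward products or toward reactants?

toward products

Qp = P(E)³ / (P(PQ)³·P(T)²·P(B)) = (0.163)³ / ((4.77)³·(0.384)²·(0.0116)) = 0.0233
Qp = 0.0233 < Kp = 0.0551, so the forward reaction proceeds.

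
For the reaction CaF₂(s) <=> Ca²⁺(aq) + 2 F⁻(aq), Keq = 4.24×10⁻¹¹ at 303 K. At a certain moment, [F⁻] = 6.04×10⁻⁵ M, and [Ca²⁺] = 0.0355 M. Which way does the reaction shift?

(CaF₂ is a pure solid — omitted from Q.)
Q = [Ca²⁺]·[F⁻]² = (0.0355)·(6.04×10⁻⁵)² = 1.30×10⁻¹⁰
Q = 1.30×10⁻¹⁰ > Keq = 4.24×10⁻¹¹, so the reverse reaction proceeds.

to the left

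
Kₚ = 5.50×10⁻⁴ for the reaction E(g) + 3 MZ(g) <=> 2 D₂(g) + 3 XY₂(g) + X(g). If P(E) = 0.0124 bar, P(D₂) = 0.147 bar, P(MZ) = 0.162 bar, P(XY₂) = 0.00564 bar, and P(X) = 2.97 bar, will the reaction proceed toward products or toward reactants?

to the right

Qₚ = P(D₂)²·P(XY₂)³·P(X) / (P(E)·P(MZ)³) = (0.147)²·(0.00564)³·(2.97) / ((0.0124)·(0.162)³) = 2.18×10⁻⁴
Qₚ = 2.18×10⁻⁴ < Kₚ = 5.50×10⁻⁴, so the forward reaction proceeds.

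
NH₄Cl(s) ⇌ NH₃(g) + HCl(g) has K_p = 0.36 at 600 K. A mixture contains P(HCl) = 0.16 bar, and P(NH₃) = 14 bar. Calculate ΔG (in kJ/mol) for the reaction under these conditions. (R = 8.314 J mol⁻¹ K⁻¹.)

ΔG = 9.12 kJ/mol

(NH₄Cl is a pure solid — omitted from Q_p.)
Q_p = P(NH₃)·P(HCl) = (14)·(0.16) = 2.24
ΔG = RT ln(Q_p/K_p) = (8.314 J mol⁻¹ K⁻¹)(600 K) × ln(2.24/0.36)
   = (4.988 kJ/mol)(1.828) = 9.12 kJ/mol
ΔG > 0, so the forward reaction is non-spontaneous (proceeds in reverse).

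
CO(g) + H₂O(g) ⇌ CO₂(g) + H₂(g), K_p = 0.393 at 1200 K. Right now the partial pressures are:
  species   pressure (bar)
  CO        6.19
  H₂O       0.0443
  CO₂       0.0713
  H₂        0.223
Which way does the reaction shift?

Q_p = P(CO₂)·P(H₂) / (P(CO)·P(H₂O)) = (0.0713)·(0.223) / ((6.19)·(0.0443)) = 0.0580
Q_p = 0.0580 < K_p = 0.393, so the forward reaction proceeds.

toward products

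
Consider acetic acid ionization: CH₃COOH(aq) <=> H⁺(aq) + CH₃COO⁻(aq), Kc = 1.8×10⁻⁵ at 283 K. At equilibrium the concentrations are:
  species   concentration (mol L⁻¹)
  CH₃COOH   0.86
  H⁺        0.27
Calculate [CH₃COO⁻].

At equilibrium, Kc = [H⁺]·[CH₃COO⁻] / [CH₃COOH] = 1.8×10⁻⁵.
(0.27)·([CH₃COO⁻]) / (0.86) = 1.8×10⁻⁵
[CH₃COO⁻] = 5.73×10⁻⁵ = 5.7×10⁻⁵ mol L⁻¹

[CH₃COO⁻] = 5.7×10⁻⁵ mol L⁻¹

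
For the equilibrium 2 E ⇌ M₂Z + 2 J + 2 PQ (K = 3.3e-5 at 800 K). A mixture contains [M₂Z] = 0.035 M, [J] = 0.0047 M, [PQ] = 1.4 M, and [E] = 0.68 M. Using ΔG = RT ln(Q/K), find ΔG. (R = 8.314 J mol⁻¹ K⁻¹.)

Q = [M₂Z]·[J]²·[PQ]² / [E]² = (0.035)·(0.0047)²·(1.4)² / (0.68)² = 3.28e-6
ΔG = RT ln(Q/K) = (8.314 J mol⁻¹ K⁻¹)(800 K) × ln(3.28e-6/3.3e-5)
   = (6.651 kJ/mol)(-2.309) = -15.4 kJ/mol
ΔG < 0, so the forward reaction is spontaneous (proceeds forward).

ΔG = -15.4 kJ/mol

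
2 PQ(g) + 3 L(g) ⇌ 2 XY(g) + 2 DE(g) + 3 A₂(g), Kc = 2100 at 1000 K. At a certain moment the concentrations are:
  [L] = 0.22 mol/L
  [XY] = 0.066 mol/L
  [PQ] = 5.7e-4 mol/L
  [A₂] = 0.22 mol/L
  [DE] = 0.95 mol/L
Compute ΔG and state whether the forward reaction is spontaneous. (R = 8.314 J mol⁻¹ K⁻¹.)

Qc = [XY]²·[DE]²·[A₂]³ / ([PQ]²·[L]³) = (0.066)²·(0.95)²·(0.22)³ / ((5.7e-4)²·(0.22)³) = 12100
ΔG = RT ln(Qc/Kc) = (8.314 J mol⁻¹ K⁻¹)(1000 K) × ln(12100/2100)
   = (8.314 kJ/mol)(1.751) = 14.6 kJ/mol
ΔG > 0, so the forward reaction is non-spontaneous (proceeds in reverse).

ΔG = 14.6 kJ/mol; the forward reaction is non-spontaneous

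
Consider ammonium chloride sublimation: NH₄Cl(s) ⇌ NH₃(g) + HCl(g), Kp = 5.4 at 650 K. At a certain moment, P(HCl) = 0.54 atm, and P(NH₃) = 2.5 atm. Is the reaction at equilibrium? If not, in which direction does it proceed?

to the right

(NH₄Cl is a pure solid — omitted from Qp.)
Qp = P(NH₃)·P(HCl) = (2.5)·(0.54) = 1.4
Qp = 1.4 < Kp = 5.4, so the forward reaction proceeds.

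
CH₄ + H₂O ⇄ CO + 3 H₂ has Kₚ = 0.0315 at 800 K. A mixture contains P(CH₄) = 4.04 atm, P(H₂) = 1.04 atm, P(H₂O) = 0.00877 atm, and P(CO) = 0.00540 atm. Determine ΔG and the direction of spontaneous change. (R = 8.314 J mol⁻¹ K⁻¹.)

Qₚ = P(CO)·P(H₂)³ / (P(CH₄)·P(H₂O)) = (0.00540)·(1.04)³ / ((4.04)·(0.00877)) = 0.171
ΔG = RT ln(Qₚ/Kₚ) = (8.314 J mol⁻¹ K⁻¹)(800 K) × ln(0.171/0.0315)
   = (6.651 kJ/mol)(1.692) = 11.3 kJ/mol
ΔG > 0, so the forward reaction is non-spontaneous (proceeds in reverse).

ΔG = 11.3 kJ/mol; the forward reaction is non-spontaneous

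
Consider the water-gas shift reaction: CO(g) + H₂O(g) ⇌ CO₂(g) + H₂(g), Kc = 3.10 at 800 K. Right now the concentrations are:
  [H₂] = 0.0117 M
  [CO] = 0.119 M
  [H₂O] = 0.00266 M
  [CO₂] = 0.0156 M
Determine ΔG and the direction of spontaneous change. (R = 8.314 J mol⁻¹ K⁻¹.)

Qc = [CO₂]·[H₂] / ([CO]·[H₂O]) = (0.0156)·(0.0117) / ((0.119)·(0.00266)) = 0.577
ΔG = RT ln(Qc/Kc) = (8.314 J mol⁻¹ K⁻¹)(800 K) × ln(0.577/3.10)
   = (6.651 kJ/mol)(-1.681) = -11.2 kJ/mol
ΔG < 0, so the forward reaction is spontaneous (proceeds forward).

ΔG = -11.2 kJ/mol; the forward reaction is spontaneous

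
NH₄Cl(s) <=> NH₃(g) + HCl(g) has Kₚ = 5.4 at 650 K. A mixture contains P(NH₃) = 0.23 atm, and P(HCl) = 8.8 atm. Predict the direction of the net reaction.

toward products

(NH₄Cl is a pure solid — omitted from Qₚ.)
Qₚ = P(NH₃)·P(HCl) = (0.23)·(8.8) = 2.0
Qₚ = 2.0 < Kₚ = 5.4, so the forward reaction proceeds.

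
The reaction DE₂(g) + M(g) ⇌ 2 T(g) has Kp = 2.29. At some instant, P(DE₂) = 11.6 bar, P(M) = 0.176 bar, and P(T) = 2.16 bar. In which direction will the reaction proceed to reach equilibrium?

Qp = P(T)² / (P(DE₂)·P(M)) = (2.16)² / ((11.6)·(0.176)) = 2.29
Qp = 2.29 = Kp, so the system is already at equilibrium.

at equilibrium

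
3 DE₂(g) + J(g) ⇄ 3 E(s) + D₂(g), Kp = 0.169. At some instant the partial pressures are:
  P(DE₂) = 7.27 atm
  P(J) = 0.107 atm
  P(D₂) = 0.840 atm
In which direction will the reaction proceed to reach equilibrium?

(E is a pure solid — omitted from Qp.)
Qp = P(D₂) / (P(DE₂)³·P(J)) = (0.840) / ((7.27)³·(0.107)) = 0.0204
Qp = 0.0204 < Kp = 0.169, so the forward reaction proceeds.

in the forward direction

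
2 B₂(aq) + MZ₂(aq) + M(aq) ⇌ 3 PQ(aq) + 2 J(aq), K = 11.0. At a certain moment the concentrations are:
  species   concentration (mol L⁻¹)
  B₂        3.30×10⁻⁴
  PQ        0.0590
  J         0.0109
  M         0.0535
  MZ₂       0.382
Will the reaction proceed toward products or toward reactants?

Q = [PQ]³·[J]² / ([B₂]²·[MZ₂]·[M]) = (0.0590)³·(0.0109)² / ((3.30×10⁻⁴)²·(0.382)·(0.0535)) = 11.0
Q = 11.0 = K, so the system is already at equilibrium.

no net change (already at equilibrium)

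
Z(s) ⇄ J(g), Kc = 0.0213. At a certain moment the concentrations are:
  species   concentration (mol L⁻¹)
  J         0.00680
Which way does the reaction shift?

toward products

(Z is a pure solid — omitted from Qc.)
Qc = [J] = 0.00680
Qc = 0.00680 < Kc = 0.0213, so the forward reaction proceeds.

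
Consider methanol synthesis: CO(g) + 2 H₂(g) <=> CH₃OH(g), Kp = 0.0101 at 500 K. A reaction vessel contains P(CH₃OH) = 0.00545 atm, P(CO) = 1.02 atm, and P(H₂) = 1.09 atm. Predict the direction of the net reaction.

Qp = P(CH₃OH) / (P(CO)·P(H₂)²) = (0.00545) / ((1.02)·(1.09)²) = 0.00450
Qp = 0.00450 < Kp = 0.0101, so the forward reaction proceeds.

to the right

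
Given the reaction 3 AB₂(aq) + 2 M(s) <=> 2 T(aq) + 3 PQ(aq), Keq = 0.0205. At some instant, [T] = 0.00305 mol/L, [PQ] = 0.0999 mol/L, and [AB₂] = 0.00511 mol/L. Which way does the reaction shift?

reverse (toward reactants)

(M is a pure solid — omitted from Q.)
Q = [T]²·[PQ]³ / [AB₂]³ = (0.00305)²·(0.0999)³ / (0.00511)³ = 0.0695
Q = 0.0695 > Keq = 0.0205, so the reverse reaction proceeds.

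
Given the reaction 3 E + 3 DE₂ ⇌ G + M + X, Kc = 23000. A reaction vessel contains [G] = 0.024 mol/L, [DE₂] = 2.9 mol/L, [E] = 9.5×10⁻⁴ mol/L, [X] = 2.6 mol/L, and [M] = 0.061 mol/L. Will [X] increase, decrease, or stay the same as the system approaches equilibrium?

Qc = [G]·[M]·[X] / ([E]³·[DE₂]³) = (0.024)·(0.061)·(2.6) / ((9.5×10⁻⁴)³·(2.9)³) = 1.8×10⁵
Qc = 1.8×10⁵ > Kc = 23000: net reverse reaction.
X is a product, so it decreases.

decrease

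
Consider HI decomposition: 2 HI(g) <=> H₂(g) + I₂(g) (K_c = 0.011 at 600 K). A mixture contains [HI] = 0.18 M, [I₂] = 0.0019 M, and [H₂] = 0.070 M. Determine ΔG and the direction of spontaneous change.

ΔG = -4.92 kJ/mol; the forward reaction is spontaneous

Q_c = [H₂]·[I₂] / [HI]² = (0.070)·(0.0019) / (0.18)² = 0.00410
ΔG = RT ln(Q_c/K_c) = (8.314 J mol⁻¹ K⁻¹)(600 K) × ln(0.00410/0.011)
   = (4.988 kJ/mol)(-0.9869) = -4.92 kJ/mol
ΔG < 0, so the forward reaction is spontaneous (proceeds forward).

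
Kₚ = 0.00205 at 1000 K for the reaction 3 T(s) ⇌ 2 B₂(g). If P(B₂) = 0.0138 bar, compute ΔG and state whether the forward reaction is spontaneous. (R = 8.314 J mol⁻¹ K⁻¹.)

(T is a pure solid — omitted from Qₚ.)
Qₚ = P(B₂)² = (0.0138)² = 1.90e-4
ΔG = RT ln(Qₚ/Kₚ) = (8.314 J mol⁻¹ K⁻¹)(1000 K) × ln(1.90e-4/0.00205)
   = (8.314 kJ/mol)(-2.379) = -19.8 kJ/mol
ΔG < 0, so the forward reaction is spontaneous (proceeds forward).

ΔG = -19.8 kJ/mol; the forward reaction is spontaneous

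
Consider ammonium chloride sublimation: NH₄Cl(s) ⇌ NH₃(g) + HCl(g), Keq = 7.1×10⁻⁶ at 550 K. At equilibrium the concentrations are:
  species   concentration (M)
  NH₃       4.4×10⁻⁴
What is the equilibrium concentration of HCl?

(NH₄Cl is a pure solid — omitted from Keq.)
At equilibrium, Keq = [NH₃]·[HCl] = 7.1×10⁻⁶.
(4.4×10⁻⁴)·([HCl]) = 7.1×10⁻⁶
[HCl] = 0.0161 = 0.016 M

[HCl] = 0.016 M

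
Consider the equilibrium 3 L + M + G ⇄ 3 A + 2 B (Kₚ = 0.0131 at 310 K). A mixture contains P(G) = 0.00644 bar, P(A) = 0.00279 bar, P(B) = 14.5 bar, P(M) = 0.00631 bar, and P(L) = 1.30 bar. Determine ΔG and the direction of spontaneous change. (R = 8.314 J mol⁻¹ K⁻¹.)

Qₚ = P(A)³·P(B)² / (P(L)³·P(M)·P(G)) = (0.00279)³·(14.5)² / ((1.30)³·(0.00631)·(0.00644)) = 0.0511
ΔG = RT ln(Qₚ/Kₚ) = (8.314 J mol⁻¹ K⁻¹)(310 K) × ln(0.0511/0.0131)
   = (2.577 kJ/mol)(1.361) = 3.51 kJ/mol
ΔG > 0, so the forward reaction is non-spontaneous (proceeds in reverse).

ΔG = 3.51 kJ/mol; the forward reaction is non-spontaneous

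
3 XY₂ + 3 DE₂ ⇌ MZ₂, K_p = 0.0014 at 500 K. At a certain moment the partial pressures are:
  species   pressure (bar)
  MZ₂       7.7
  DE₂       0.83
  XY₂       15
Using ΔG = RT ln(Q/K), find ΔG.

Q_p = P(MZ₂) / (P(XY₂)³·P(DE₂)³) = (7.7) / ((15)³·(0.83)³) = 0.00399
ΔG = RT ln(Q_p/K_p) = (8.314 J mol⁻¹ K⁻¹)(500 K) × ln(0.00399/0.0014)
   = (4.157 kJ/mol)(1.047) = 4.35 kJ/mol
ΔG > 0, so the forward reaction is non-spontaneous (proceeds in reverse).

ΔG = 4.35 kJ/mol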